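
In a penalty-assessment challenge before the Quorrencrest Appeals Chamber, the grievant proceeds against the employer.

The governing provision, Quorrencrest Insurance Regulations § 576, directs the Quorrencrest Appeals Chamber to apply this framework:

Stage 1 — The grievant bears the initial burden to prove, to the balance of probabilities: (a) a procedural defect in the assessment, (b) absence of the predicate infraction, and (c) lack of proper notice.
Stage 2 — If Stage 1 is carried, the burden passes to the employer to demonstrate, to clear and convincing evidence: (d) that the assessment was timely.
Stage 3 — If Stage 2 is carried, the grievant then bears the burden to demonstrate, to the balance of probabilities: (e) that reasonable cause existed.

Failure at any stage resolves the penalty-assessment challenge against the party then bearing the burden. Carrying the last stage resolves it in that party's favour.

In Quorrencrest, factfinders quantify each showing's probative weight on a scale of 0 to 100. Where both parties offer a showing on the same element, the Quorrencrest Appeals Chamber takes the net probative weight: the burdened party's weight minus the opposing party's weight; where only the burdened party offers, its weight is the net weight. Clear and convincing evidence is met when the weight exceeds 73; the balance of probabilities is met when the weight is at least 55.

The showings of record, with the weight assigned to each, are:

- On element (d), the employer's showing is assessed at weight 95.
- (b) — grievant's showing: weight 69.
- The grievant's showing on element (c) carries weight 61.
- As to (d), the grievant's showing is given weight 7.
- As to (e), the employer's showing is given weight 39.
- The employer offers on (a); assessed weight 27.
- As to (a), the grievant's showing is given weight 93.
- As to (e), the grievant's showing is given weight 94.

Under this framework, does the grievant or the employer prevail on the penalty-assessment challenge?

At Stage 1 the grievant must meet the balance of probabilities (weight is at least 55): on (a) the weight is 93 less the opposing 27 gives net 66, ≥ 55, so (a) meets the standard; on (b) the weight is 69, which does reach 55, so (b) meets the standard; on (c) the weight is 61, ≥ 55, so (c) meets the standard.
  Stage 1 carried; the burden shifts to the employer.
At Stage 2 the employer must meet clear and convincing evidence (weight exceeds 73): on (d) the weight is 95 less the opposing 7 gives net 88, > 73, so (d) meets the standard.
  The employer carries Stage 2; the grievant now bears the burden.
At Stage 3 the grievant must meet the balance of probabilities (weight is at least 55): on (e) the weight is 94 less the opposing 39 gives net 55, which does reach 55, so (e) meets the standard.
  All elements met at the final stage.
All stages carried — the grievant prevails.

grievant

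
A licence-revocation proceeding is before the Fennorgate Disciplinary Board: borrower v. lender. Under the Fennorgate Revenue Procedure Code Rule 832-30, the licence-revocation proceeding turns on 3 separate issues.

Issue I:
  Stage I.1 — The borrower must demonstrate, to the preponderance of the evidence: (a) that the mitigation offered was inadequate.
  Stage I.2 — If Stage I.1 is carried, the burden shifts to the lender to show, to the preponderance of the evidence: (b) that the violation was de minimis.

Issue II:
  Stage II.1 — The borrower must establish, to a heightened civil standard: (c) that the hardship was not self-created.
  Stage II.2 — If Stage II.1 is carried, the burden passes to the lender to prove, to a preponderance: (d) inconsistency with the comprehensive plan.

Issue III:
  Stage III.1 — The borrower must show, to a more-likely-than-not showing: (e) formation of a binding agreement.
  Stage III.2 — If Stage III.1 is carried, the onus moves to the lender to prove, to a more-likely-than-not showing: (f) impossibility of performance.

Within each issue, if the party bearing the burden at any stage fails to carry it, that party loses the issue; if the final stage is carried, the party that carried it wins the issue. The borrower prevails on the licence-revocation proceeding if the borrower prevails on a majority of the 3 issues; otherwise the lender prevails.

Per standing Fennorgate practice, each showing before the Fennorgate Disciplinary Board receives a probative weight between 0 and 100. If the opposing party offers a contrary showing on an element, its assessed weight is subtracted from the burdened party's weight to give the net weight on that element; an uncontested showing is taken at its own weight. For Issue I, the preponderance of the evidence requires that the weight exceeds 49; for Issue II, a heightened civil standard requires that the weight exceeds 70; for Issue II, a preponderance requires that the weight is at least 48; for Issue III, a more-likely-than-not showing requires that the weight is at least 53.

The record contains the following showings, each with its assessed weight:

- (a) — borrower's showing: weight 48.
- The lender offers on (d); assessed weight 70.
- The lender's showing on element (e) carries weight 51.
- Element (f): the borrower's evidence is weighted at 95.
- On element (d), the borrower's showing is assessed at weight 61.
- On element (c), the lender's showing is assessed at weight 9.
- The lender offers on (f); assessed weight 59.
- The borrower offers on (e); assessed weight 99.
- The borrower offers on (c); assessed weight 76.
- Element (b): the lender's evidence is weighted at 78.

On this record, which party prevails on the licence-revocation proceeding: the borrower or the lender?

— Issue I —
Stage I.1 — burden on borrower; standard: the preponderance of the evidence (weight exceeds 49).
    (a): 48 ≤ 49 [not met]
  Not every element is met, so the borrower fails to carry Stage I.1.
So the lender prevails on this issue.
— Issue II —
Stage II.1 (borrower, a heightened civil standard, weight exceeds 70): (c) net 76−9=67 ≤ 70 — fails.
  The borrower does not carry Stage II.1.
So the lender prevails on this issue.
— Issue III —
Stage III.1 — burden on borrower; standard: a more-likely-than-not showing (weight is at least 53).
    (e): 99 − 51 = 48 < 53 [not met]
  The borrower does not carry Stage III.1.
So the lender prevails on this issue.
Per-issue: Issue I → lender; Issue II → lender; Issue III → lender. The borrower must prevail on a majority of issues; overall, the lender prevails.

lender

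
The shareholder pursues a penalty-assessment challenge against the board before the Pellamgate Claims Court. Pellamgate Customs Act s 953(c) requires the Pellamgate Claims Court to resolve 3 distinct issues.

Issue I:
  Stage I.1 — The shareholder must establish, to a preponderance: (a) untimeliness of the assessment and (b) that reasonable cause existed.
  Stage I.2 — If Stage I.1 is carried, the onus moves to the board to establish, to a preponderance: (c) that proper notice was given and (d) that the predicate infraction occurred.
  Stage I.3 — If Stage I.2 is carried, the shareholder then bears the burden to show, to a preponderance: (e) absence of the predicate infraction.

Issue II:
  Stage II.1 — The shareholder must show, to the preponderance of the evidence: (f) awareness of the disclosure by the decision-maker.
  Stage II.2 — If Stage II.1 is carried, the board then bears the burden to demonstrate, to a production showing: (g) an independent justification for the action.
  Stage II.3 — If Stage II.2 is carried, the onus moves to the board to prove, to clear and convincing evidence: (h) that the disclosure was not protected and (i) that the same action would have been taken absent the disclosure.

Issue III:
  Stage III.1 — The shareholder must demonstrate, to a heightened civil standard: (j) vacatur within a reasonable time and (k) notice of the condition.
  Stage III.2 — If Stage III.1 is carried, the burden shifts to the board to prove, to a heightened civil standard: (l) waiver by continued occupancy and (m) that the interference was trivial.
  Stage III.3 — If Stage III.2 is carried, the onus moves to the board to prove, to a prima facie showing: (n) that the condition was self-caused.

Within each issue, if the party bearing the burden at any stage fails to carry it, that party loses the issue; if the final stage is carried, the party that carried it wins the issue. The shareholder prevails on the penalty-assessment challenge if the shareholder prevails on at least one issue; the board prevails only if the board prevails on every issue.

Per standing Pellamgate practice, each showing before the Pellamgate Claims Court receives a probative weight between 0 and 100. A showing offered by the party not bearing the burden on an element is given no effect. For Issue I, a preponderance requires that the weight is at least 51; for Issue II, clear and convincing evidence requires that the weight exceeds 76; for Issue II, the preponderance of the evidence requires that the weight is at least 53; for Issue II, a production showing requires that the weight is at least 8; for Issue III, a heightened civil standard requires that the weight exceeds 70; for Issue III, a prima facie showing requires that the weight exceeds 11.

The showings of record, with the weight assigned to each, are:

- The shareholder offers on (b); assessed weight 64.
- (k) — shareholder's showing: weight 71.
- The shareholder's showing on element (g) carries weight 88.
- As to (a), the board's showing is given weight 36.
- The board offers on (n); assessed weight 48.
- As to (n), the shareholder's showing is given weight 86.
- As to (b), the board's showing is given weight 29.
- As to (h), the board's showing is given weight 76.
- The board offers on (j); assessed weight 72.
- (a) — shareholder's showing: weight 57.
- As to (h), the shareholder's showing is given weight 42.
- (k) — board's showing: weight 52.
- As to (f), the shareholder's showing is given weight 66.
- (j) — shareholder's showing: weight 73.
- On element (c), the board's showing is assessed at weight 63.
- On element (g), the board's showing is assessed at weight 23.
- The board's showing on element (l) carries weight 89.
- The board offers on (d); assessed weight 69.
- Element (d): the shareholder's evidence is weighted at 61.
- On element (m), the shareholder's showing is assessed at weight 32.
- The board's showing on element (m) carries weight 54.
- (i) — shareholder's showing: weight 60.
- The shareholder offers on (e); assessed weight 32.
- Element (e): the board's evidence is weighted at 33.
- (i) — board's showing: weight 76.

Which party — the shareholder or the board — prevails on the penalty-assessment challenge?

shareholder

— Issue I —
Stage I.1 (shareholder, a preponderance, weight is at least 51): (a) 57 (board's 36 disregarded) ≥ 51 — meets; (b) 64 (board's 29 disregarded) ≥ 51 — meets.
  The shareholder carries Stage I.1; the board now bears the burden.
Stage I.2 (board, a preponderance, weight is at least 51): (c) 63 ≥ 51 — meets; (d) 69 (shareholder's 61 disregarded) ≥ 51 — meets.
  The board carries Stage I.2; the shareholder now bears the burden.
Stage I.3 (shareholder, a preponderance, weight is at least 51): (e) 32 (board's 33 disregarded) < 51 — fails.
  The shareholder does not carry Stage I.3.
The analysis ends at Stage I.3; the board prevails on this issue.
— Issue II —
Stage II.1 (shareholder, the preponderance of the evidence, weight is at least 53): (f) 66 ≥ 53 — meets.
  All elements met. The burden passes to the board.
Stage II.2 (board, a production showing, weight is at least 8): (g) 23 (shareholder's 88 disregarded) ≥ 8 — meets.
  All elements met. The board retains the burden for Stage II.3.
Stage II.3 (board, clear and convincing evidence, weight exceeds 76): (h) 76 (shareholder's 42 disregarded) ≤ 76 — fails; (i) 76 (shareholder's 60 disregarded) ≤ 76 — fails.
  The board does not carry Stage II.3.
The shareholder prevails on this issue.
— Issue III —
Stage III.1 — burden on shareholder; standard: a heightened civil standard (weight exceeds 70).
    (j): 73 (board's 72 disregarded) > 70 [met]
    (k): 71 (board's 52 disregarded) > 70 [met]
  Stage III.1 is satisfied; the onus moves to the board.
Stage III.2 — burden on board; standard: a heightened civil standard (weight exceeds 70).
    (l): 89 > 70 [met]
    (m): 54 (shareholder's 32 disregarded) ≤ 70 [not met]
  Stage III.2 not carried; the board fails its burden.
The analysis ends at Stage III.2; the shareholder prevails on this issue.
Per-issue: Issue I → board; Issue II → shareholder; Issue III → shareholder. The shareholder must prevail on at least one issue; overall, the shareholder prevails.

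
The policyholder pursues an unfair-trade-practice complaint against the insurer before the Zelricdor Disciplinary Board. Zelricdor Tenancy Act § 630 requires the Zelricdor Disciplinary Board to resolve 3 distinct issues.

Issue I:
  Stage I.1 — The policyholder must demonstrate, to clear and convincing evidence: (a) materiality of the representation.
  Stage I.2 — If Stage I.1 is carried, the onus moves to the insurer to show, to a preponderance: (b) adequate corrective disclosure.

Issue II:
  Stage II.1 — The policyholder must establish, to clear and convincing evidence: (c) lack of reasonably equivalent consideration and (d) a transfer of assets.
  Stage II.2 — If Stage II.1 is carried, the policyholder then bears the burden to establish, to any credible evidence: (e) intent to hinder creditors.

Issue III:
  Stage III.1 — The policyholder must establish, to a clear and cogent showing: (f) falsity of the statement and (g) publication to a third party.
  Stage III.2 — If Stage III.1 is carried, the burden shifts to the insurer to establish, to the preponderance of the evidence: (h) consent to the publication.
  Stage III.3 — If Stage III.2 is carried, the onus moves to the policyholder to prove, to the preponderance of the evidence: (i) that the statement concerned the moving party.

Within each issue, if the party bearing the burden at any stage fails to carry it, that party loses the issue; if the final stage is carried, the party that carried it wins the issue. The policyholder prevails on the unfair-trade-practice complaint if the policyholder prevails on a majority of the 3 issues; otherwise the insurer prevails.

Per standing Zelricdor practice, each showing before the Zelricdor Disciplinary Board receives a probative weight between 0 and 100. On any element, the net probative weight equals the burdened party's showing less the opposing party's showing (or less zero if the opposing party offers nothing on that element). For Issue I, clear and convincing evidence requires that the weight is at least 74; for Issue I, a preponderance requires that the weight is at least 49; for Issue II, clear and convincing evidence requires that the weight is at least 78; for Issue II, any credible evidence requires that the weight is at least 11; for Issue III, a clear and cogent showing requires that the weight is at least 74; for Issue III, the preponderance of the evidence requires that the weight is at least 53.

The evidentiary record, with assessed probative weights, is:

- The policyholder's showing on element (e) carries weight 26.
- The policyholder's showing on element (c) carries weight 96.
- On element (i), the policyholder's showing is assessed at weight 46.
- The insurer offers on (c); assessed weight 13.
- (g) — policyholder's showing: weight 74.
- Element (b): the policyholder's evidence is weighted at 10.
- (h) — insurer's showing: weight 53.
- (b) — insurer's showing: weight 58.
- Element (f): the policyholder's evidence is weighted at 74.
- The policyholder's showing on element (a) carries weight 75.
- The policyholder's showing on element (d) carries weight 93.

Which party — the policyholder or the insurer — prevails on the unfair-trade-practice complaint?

policyholder

— Issue I —
At Stage I.1 the policyholder must meet clear and convincing evidence (weight is at least 74): on (a) the weight is 75, ≥ 74, so (a) meets the standard.
  Stage I.1 is satisfied; the onus moves to the insurer.
At Stage I.2 the insurer must meet a preponderance (weight is at least 49): on (b) the weight is 58 less the opposing 10 gives net 48, < 49, so (b) does not meet the standard.
  Stage I.2 not carried; the insurer fails its burden.
The policyholder prevails on this issue.
— Issue II —
Stage II.1 — burden on policyholder; standard: clear and convincing evidence (weight is at least 78).
    (c): 96 − 13 = 83 ≥ 78 [met]
    (d): 93 ≥ 78 [met]
  Stage II.1 carried; the burden remains with the policyholder.
Stage II.2 — burden on policyholder; standard: any credible evidence (weight is at least 11).
    (e): 26 ≥ 11 [met]
  All elements met at the final stage.
All stages carried — the policyholder prevails on this issue.
— Issue III —
Stage III.1 (policyholder, a clear and cogent showing, weight is at least 74): (f) 74 ≥ 74 — meets; (g) 74 ≥ 74 — meets.
  Stage III.1 carried; the burden shifts to the insurer.
Stage III.2 (insurer, the preponderance of the evidence, weight is at least 53): (h) 53 ≥ 53 — meets.
  The insurer carries Stage III.2; the policyholder now bears the burden.
Stage III.3 (policyholder, the preponderance of the evidence, weight is at least 53): (i) 46 < 53 — fails.
  Not every element is met, so the policyholder fails to carry Stage III.3.
The insurer prevails on this issue.
Per-issue: Issue I → policyholder; Issue II → policyholder; Issue III → insurer. The policyholder must prevail on a majority of issues; overall, the policyholder prevails.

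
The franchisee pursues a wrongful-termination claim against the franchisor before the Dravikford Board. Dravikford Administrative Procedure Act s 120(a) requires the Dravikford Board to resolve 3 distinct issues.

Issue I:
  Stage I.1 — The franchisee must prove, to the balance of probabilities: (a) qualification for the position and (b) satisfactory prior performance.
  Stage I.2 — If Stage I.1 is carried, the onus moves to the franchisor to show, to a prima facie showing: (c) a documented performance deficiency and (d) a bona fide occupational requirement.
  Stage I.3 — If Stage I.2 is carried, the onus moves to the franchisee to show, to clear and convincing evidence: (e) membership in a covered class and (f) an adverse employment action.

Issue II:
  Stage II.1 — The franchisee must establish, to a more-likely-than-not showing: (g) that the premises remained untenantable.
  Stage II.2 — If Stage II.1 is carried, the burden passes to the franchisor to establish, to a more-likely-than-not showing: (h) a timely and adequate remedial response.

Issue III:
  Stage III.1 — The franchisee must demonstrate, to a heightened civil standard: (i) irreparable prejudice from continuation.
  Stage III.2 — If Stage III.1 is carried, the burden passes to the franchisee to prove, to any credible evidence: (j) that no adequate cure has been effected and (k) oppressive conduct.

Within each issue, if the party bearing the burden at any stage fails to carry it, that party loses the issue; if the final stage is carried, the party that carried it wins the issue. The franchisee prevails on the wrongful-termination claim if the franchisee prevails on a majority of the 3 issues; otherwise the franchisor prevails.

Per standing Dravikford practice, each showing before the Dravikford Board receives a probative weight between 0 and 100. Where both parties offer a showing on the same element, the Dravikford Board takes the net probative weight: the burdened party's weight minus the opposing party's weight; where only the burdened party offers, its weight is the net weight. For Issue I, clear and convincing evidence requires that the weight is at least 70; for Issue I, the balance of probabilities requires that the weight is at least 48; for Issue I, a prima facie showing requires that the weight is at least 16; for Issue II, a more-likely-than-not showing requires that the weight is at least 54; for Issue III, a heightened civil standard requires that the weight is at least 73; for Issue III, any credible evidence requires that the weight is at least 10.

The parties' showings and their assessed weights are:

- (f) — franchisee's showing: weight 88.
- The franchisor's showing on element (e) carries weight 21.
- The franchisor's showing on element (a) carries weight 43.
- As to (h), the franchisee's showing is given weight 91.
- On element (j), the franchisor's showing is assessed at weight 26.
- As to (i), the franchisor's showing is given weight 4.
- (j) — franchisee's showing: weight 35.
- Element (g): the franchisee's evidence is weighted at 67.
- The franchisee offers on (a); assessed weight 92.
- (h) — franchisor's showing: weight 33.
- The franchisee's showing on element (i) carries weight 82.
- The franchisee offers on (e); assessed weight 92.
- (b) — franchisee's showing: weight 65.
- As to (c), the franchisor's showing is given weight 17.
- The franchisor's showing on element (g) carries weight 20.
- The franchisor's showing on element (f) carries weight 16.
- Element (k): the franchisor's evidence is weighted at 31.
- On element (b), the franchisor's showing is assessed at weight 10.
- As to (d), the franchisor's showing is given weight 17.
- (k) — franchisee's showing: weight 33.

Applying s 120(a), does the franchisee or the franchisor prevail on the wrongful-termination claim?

— Issue I —
At Stage I.1 the franchisee must meet the balance of probabilities (weight is at least 48): on (a) the weight is 92 less the opposing 43 gives net 49, which does reach 48, so (a) meets the standard; on (b) the weight is 65 less the opposing 10 gives net 55, ≥ 48, so (b) meets the standard.
  The franchisee carries Stage I.1; the franchisor now bears the burden.
At Stage I.2 the franchisor must meet a prima facie showing (weight is at least 16): on (c) the weight is 17, which does reach 16, so (c) meets the standard; on (d) the weight is 17, ≥ 16, so (d) meets the standard.
  All elements met. The burden passes to the franchisee.
At Stage I.3 the franchisee must meet clear and convincing evidence (weight is at least 70): on (e) the weight is 92 less the opposing 21 gives net 71, which does reach 70, so (e) meets the standard; on (f) the weight is 88 less the opposing 16 gives net 72, ≥ 70, so (f) meets the standard.
  All elements met at the final stage.
With every stage satisfied, the franchisee prevails on this issue.
— Issue II —
At Stage II.1 the franchisee must meet a more-likely-than-not showing (weight is at least 54): on (g) the weight is 67 less the opposing 20 gives net 47, < 54, so (g) does not meet the standard.
  Stage II.1 not carried; the franchisee fails its burden.
The franchisor prevails on this issue.
— Issue III —
At Stage III.1 the franchisee must meet a heightened civil standard (weight is at least 73): on (i) the weight is 82 less the opposing 4 gives net 78, which does reach 73, so (i) meets the standard.
  Stage III.1 is satisfied; the franchisee continues to bear the burden.
At Stage III.2 the franchisee must meet any credible evidence (weight is at least 10): on (j) the weight is 35 less the opposing 26 gives net 9, which does not reach 10, so (j) does not meet the standard; on (k) the weight is 33 less the opposing 31 gives net 2, which does not reach 10, so (k) does not meet the standard.
  Stage III.2 not carried; the franchisee fails its burden.
The franchisor prevails on this issue.
Per-issue: Issue I → franchisee; Issue II → franchisor; Issue III → franchisor. The franchisee must prevail on a majority of issues; overall, the franchisor prevails.

franchisor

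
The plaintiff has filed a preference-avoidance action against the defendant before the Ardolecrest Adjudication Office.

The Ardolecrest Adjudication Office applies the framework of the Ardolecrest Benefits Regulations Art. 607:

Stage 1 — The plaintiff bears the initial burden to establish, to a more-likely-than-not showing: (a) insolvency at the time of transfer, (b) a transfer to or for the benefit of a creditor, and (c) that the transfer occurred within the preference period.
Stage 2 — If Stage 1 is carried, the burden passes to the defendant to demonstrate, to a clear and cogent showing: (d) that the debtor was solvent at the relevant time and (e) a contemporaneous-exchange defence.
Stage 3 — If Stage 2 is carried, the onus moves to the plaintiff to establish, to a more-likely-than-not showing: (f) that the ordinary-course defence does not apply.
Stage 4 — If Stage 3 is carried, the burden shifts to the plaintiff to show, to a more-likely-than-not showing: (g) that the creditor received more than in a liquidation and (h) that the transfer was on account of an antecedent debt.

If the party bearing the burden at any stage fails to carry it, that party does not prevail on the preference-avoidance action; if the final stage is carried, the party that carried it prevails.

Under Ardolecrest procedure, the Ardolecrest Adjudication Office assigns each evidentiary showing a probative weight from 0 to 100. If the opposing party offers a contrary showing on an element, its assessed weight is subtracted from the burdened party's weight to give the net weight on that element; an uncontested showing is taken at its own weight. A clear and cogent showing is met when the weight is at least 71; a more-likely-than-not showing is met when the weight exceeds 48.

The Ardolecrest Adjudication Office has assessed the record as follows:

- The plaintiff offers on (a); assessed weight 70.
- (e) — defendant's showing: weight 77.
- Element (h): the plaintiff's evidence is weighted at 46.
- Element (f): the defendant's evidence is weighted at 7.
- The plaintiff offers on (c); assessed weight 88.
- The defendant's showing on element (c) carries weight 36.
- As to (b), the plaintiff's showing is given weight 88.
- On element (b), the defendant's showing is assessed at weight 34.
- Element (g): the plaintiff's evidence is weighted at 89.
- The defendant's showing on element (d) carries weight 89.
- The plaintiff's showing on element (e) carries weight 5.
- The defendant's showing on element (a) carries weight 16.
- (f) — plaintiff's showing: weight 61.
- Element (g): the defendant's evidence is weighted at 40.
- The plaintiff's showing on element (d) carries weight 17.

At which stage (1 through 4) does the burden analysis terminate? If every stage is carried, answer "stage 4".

At Stage 1 the plaintiff must meet a more-likely-than-not showing (weight exceeds 48): on (a) the weight is 70 less the opposing 16 gives net 54, > 48, so (a) meets the standard; on (b) the weight is 88 less the opposing 34 gives net 54, which does exceed 48, so (b) meets the standard; on (c) the weight is 88 less the opposing 36 gives net 52, which does exceed 48, so (c) meets the standard.
  Stage 1 carried; the burden shifts to the defendant.
At Stage 2 the defendant must meet a clear and cogent showing (weight is at least 71): on (d) the weight is 89 less the opposing 17 gives net 72, which does reach 71, so (d) meets the standard; on (e) the weight is 77 less the opposing 5 gives net 72, ≥ 71, so (e) meets the standard.
  The defendant carries Stage 2; the plaintiff now bears the burden.
At Stage 3 the plaintiff must meet a more-likely-than-not showing (weight exceeds 48): on (f) the weight is 61 less the opposing 7 gives net 54, > 48, so (f) meets the standard.
  Stage 3 is satisfied; the plaintiff continues to bear the burden.
At Stage 4 the plaintiff must meet a more-likely-than-not showing (weight exceeds 48): on (g) the weight is 89 less the opposing 40 gives net 49, which does exceed 48, so (g) meets the standard; on (h) the weight is 46, which does not exceed 48, so (h) does not meet the standard.
  The plaintiff does not carry Stage 4.
The analysis ends at Stage 4; the defendant prevails.

stage 4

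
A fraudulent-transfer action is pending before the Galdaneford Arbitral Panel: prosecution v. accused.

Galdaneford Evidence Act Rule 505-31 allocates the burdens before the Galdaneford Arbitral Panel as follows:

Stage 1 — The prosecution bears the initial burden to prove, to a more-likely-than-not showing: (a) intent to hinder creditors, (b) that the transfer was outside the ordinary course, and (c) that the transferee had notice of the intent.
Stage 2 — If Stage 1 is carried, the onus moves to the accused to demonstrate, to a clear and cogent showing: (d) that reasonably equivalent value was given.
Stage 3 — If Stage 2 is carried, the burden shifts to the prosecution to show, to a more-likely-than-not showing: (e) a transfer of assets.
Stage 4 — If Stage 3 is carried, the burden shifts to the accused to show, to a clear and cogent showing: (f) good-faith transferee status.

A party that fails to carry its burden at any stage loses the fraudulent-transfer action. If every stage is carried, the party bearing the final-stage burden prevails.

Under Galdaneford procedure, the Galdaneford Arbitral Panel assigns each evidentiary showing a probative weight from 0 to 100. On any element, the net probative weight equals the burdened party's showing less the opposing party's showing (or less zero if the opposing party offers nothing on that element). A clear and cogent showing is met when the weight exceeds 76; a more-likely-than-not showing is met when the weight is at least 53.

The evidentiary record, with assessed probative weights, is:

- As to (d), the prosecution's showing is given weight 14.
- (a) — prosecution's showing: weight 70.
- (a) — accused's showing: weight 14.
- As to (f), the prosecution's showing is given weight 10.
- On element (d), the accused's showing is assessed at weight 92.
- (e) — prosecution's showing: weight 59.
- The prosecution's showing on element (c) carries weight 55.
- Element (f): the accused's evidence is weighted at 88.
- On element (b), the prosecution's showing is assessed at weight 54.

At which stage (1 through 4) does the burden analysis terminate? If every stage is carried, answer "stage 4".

stage 4

At Stage 1 the prosecution must meet a more-likely-than-not showing (weight is at least 53): on (a) the weight is 70 less the opposing 14 gives net 56, which does reach 53, so (a) meets the standard; on (b) the weight is 54, which does reach 53, so (b) meets the standard; on (c) the weight is 55, which does reach 53, so (c) meets the standard.
  All elements met. The burden passes to the accused.
At Stage 2 the accused must meet a clear and cogent showing (weight exceeds 76): on (d) the weight is 92 less the opposing 14 gives net 78, which does exceed 76, so (d) meets the standard.
  Stage 2 is satisfied; the onus moves to the prosecution.
At Stage 3 the prosecution must meet a more-likely-than-not showing (weight is at least 53): on (e) the weight is 59, which does reach 53, so (e) meets the standard.
  The prosecution carries Stage 3; the accused now bears the burden.
At Stage 4 the accused must meet a clear and cogent showing (weight exceeds 76): on (f) the weight is 88 less the opposing 10 gives net 78, which does exceed 76, so (f) meets the standard.
  The accused carries the last stage.
With every stage satisfied, the accused prevails.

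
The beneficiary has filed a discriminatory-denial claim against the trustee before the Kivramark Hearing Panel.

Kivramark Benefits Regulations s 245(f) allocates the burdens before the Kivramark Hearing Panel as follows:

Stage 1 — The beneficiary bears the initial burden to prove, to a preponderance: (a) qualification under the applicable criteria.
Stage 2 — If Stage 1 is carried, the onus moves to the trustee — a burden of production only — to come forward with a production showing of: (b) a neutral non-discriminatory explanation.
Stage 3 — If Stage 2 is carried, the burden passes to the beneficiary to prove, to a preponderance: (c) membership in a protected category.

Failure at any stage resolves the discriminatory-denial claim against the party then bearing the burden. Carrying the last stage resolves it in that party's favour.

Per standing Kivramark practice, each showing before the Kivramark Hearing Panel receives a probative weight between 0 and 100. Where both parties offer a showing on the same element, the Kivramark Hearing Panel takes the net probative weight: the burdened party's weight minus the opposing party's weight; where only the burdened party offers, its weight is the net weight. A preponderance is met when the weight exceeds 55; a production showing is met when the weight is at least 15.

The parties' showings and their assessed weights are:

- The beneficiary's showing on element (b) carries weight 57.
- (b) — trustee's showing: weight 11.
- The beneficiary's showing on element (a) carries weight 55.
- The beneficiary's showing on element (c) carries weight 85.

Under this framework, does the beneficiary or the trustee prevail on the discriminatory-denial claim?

Stage 1 — burden on beneficiary; standard: a preponderance (weight exceeds 55).
    (a): 55 ≤ 55 [not met]
  The beneficiary does not carry Stage 1.
The trustee prevails.

trustee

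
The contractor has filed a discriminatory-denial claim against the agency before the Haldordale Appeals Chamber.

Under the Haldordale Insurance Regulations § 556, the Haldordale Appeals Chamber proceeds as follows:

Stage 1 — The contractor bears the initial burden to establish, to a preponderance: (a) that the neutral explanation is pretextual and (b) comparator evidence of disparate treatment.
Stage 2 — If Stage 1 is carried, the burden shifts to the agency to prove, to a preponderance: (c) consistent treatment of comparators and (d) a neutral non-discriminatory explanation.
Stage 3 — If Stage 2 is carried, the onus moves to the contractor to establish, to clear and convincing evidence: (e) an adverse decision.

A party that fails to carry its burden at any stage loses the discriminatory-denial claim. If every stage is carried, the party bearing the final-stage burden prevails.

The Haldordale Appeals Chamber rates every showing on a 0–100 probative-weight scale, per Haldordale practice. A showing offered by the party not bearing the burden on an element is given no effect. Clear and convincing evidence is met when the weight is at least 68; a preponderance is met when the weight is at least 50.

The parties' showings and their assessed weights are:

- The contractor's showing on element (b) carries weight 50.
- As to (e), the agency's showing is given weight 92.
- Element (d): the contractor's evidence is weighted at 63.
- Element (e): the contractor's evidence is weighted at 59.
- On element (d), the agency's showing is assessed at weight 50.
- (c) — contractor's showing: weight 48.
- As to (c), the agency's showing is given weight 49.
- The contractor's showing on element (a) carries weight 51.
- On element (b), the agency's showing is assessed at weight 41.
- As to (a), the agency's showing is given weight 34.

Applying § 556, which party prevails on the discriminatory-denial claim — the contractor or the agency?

Stage 1 — burden on contractor; standard: a preponderance (weight is at least 50).
    (a): 51 (agency's 34 disregarded) ≥ 50 [met]
    (b): 50 (agency's 41 disregarded) ≥ 50 [met]
  The contractor carries Stage 1; the agency now bears the burden.
Stage 2 — burden on agency; standard: a preponderance (weight is at least 50).
    (c): 49 (contractor's 48 disregarded) < 50 [not met]
    (d): 50 (contractor's 63 disregarded) ≥ 50 [met]
  Stage 2 not carried; the agency fails its burden.
The analysis ends at Stage 2; the contractor prevails.

contractor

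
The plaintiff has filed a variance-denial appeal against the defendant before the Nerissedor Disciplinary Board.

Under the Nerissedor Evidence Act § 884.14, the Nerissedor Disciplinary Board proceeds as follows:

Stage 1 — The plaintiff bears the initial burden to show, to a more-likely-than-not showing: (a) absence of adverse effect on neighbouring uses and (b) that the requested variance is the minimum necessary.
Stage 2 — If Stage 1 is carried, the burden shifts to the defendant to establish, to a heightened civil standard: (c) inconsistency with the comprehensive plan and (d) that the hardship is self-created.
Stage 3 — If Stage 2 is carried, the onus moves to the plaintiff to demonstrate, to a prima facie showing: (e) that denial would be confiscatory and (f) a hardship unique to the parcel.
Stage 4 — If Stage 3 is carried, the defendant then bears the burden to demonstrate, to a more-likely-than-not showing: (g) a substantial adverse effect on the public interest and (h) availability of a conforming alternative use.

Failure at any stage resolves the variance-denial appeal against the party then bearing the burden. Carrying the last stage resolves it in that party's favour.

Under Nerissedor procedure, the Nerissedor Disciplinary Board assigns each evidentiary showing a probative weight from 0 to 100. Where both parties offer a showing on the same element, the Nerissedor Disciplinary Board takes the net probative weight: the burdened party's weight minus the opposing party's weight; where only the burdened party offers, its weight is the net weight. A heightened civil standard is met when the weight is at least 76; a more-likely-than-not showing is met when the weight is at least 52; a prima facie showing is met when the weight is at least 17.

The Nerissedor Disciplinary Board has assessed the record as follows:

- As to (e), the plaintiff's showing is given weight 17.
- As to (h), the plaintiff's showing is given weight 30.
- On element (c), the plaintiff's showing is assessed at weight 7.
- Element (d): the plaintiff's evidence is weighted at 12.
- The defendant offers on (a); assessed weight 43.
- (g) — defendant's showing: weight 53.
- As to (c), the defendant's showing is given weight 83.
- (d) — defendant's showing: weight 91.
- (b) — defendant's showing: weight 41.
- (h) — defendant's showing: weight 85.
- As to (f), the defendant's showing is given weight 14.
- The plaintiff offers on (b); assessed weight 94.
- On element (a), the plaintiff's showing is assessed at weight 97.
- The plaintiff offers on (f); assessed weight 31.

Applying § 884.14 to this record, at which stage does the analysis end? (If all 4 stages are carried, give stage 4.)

stage 4

Stage 1 — burden on plaintiff; standard: a more-likely-than-not showing (weight is at least 52).
    (a): 97 − 43 = 54 ≥ 52 [met]
    (b): 94 − 41 = 53 ≥ 52 [met]
  Stage 1 carried; the burden shifts to the defendant.
Stage 2 — burden on defendant; standard: a heightened civil standard (weight is at least 76).
    (c): 83 − 7 = 76 ≥ 76 [met]
    (d): 91 − 12 = 79 ≥ 76 [met]
  The defendant carries Stage 2; the plaintiff now bears the burden.
Stage 3 — burden on plaintiff; standard: a prima facie showing (weight is at least 17).
    (e): 17 ≥ 17 [met]
    (f): 31 − 14 = 17 ≥ 17 [met]
  The plaintiff carries Stage 3; the defendant now bears the burden.
Stage 4 — burden on defendant; standard: a more-likely-than-not showing (weight is at least 52).
    (g): 53 ≥ 52 [met]
    (h): 85 − 30 = 55 ≥ 52 [met]
  The defendant carries the last stage.
All stages carried — the defendant prevails.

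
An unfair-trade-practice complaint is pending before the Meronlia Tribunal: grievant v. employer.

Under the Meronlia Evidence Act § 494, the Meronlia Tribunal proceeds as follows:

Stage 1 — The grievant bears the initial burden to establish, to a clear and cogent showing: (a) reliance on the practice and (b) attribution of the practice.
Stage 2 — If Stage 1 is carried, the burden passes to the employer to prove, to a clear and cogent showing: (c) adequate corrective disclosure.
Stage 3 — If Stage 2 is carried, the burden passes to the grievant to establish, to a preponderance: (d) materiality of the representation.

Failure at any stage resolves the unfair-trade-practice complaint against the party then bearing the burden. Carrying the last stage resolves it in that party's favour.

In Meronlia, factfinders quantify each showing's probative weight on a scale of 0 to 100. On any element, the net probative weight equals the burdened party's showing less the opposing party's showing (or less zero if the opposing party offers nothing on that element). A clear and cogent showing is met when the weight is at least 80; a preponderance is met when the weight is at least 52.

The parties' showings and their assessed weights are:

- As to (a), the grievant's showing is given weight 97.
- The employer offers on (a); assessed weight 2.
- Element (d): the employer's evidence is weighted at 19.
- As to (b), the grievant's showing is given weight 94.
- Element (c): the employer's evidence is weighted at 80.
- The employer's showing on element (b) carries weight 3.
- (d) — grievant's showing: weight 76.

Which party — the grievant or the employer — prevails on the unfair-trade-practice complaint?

Stage 1 — burden on grievant; standard: a clear and cogent showing (weight is at least 80).
    (a): 97 − 2 = 95 ≥ 80 [met]
    (b): 94 − 3 = 91 ≥ 80 [met]
  Stage 1 is satisfied; the onus moves to the employer.
Stage 2 — burden on employer; standard: a clear and cogent showing (weight is at least 80).
    (c): 80 ≥ 80 [met]
  The employer carries Stage 2; the grievant now bears the burden.
Stage 3 — burden on grievant; standard: a preponderance (weight is at least 52).
    (d): 76 − 19 = 57 ≥ 52 [met]
  Stage 3 carried; the final stage is satisfied.
All stages carried — the grievant prevails.

grievant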